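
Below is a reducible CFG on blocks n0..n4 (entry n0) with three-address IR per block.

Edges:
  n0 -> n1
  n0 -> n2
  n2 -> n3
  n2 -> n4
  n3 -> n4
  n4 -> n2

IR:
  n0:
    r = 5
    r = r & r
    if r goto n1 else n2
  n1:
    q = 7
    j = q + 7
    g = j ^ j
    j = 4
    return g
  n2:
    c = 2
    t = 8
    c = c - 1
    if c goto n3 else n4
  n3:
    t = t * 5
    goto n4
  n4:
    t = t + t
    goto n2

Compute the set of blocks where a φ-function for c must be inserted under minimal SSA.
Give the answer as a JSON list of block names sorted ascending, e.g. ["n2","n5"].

idom tree: n1←n0 n2←n0 n3←n2 n4←n2
Dom at joins:
  n2: preds {n0,n4}: {n0} ∩ {n0,n2,n4} = {n0}; idom=n0
  n4: preds {n2,n3}: {n0,n2} ∩ {n0,n2,n3} = {n0,n2}; idom=n2

DF derivation:
  n2←n0: walk · to n0
  n2←n4: walk n4→n2 to n0
  n4←n2: walk · to n2
  n4←n3: walk n3 to n2
  DF(n0)=∅
  DF(n1)=∅
  DF(n2)={n2}
  DF(n3)={n4}
  DF(n4)={n2}

φ for c: defs {n2}
  DF⁺ = {n2}

Answer: ["n2"]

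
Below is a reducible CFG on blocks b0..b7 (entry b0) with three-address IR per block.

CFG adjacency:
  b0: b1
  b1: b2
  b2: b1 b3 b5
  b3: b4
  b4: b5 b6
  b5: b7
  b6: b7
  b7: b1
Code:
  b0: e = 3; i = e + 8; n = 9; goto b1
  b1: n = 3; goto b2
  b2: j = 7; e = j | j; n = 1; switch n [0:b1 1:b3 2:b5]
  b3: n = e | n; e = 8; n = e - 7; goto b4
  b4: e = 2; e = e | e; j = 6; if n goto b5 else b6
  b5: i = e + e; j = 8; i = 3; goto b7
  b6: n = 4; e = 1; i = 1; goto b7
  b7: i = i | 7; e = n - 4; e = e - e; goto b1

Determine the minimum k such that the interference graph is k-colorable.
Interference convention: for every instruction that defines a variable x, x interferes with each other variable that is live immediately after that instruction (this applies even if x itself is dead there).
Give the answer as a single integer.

Answer: 3

Working:
def/use:
  b0 def {e,i,n} use ∅
  b1 def {n} use ∅
  b2 def {e,j,n} use ∅
  b3 def {e,n} use {e,n}
  b4 def {e,j} use {n}
  b5 def {i,j} use {e}
  b6 def {e,i,n} use ∅
  b7 def {e,i} use {i,n}

Liveness:
  b0: in=∅ out=∅
  b1: in=∅ out=∅
  b2: in=∅ out={e,n}
  b3: in={e,n} out={n}
  b4: in={n} out={e,n}
  b5: in={e,n} out={i,n}
  b6: in=∅ out={i,n}
  b7: in={i,n} out=∅

Conflict graph:
  e↔{j,n}
  i↔{n}
  j↔{e,n}
  n↔{e,i,j}

Colouring:
  lower bound: {e,j,n} mutually conflict ⇒ χ ≥ 3
  3-colouring: c0={n}  c1={e,i}  c2={j}
  χ = 3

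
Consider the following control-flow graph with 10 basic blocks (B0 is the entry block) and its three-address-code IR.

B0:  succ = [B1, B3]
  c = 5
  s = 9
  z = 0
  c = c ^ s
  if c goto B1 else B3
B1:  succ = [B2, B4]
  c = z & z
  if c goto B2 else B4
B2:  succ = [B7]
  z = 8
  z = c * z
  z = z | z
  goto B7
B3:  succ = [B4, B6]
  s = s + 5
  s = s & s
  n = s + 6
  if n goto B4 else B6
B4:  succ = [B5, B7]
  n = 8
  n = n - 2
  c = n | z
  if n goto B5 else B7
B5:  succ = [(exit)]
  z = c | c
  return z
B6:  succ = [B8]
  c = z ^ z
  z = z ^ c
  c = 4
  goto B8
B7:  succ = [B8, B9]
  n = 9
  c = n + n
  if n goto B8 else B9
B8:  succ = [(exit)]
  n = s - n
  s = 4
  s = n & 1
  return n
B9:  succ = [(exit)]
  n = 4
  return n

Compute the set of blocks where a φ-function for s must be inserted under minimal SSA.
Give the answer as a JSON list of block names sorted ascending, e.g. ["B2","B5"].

idom tree: B1←B0 B2←B1 B3←B0 B4←B0 B5←B4 B6←B3 B7←B0 B8←B0 B9←B7
Join-block Dom:
  B4: preds {B1,B3}: {B0,B1} ∩ {B0,B3} = {B0}; idom=B0
  B7: preds {B2,B4}: {B0,B1,B2} ∩ {B0,B4} = {B0}; idom=B0
  B8: preds {B6,B7}: {B0,B3,B6} ∩ {B0,B7} = {B0}; idom=B0

DF walk-up:
  join B4 pred B1: B1 stop@B0
  join B4 pred B3: B3 stop@B0
  join B7 pred B2: B2→B1 stop@B0
  join B7 pred B4: B4 stop@B0
  join B8 pred B6: B6→B3 stop@B0
  join B8 pred B7: B7 stop@B0
  DF(B0)=∅
  DF(B1)={B4,B7}
  DF(B2)={B7}
  DF(B3)={B4,B8}
  DF(B4)={B7}
  DF(B5)=∅
  DF(B6)={B8}
  DF(B7)={B8}
  DF(B8)=∅
  DF(B9)=∅

φ for s: defs {B0,B3,B8}
  DF⁺ = {B4,B7,B8}

Answer: ["B4", "B7", "B8"]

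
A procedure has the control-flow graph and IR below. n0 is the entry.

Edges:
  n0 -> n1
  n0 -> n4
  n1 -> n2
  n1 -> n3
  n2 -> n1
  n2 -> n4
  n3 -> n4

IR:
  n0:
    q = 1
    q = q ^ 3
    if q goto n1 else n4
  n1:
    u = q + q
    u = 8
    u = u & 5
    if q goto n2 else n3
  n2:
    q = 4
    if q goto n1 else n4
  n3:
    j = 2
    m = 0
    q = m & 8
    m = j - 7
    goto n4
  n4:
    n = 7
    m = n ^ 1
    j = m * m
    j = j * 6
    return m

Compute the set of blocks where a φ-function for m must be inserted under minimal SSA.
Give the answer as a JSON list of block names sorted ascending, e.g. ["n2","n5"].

idom tree: n1←n0 n2←n1 n3←n1 n4←n0
Dom at joins:
  n1: preds {n0,n2}: {n0} ∩ {n0,n1,n2} = {n0}; idom=n0
  n4: preds {n0,n2,n3}: {n0} ∩ {n0,n1,n2} ∩ {n0,n1,n3} = {n0}; idom=n0

Frontier:
  n1←n0: walk · to n0
  n1←n2: walk n2→n1 to n0
  n4←n0: walk · to n0
  n4←n2: walk n2→n1 to n0
  n4←n3: walk n3→n1 to n0
  DF(n0)=∅
  DF(n1)={n1,n4}
  DF(n2)={n1,n4}
  DF(n3)={n4}
  DF(n4)=∅

φ for m: defs {n3,n4}
  DF⁺ = {n4}

Answer: ["n4"]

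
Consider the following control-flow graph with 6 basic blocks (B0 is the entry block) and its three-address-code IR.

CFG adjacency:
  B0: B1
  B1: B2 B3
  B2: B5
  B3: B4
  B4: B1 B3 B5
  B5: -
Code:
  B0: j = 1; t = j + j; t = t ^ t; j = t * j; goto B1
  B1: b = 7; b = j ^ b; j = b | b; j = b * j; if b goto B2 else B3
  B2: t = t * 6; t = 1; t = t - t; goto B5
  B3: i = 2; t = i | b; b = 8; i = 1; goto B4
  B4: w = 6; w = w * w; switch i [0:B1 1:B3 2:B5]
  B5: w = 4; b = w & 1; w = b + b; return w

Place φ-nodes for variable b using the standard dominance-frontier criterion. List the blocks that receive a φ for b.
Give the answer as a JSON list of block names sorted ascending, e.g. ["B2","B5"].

idom tree: B1←B0 B2←B1 B3←B1 B4←B3 B5←B1
Dom∩ at merges:
  B1: preds {B0,B4}: {B0} ∩ {B0,B1,B3,B4} = {B0}; idom=B0
  B3: preds {B1,B4}: {B0,B1} ∩ {B0,B1,B3,B4} = {B0,B1}; idom=B1
  B5: preds {B2,B4}: {B0,B1,B2} ∩ {B0,B1,B3,B4} = {B0,B1}; idom=B1

Frontier:
  join B1 pred B0: · stop@B0
  join B1 pred B4: B4→B3→B1 stop@B0
  join B3 pred B1: · stop@B1
  join B3 pred B4: B4→B3 stop@B1
  join B5 pred B2: B2 stop@B1
  join B5 pred B4: B4→B3 stop@B1
  B0 → ∅
  B1 → {B1}
  B2 → {B5}
  B3 → {B1,B3,B5}
  B4 → {B1,B3,B5}
  B5 → ∅

φ for b: defs {B1,B3,B5}
  DF⁺ = {B1,B3,B5}

Answer: ["B1", "B3", "B5"]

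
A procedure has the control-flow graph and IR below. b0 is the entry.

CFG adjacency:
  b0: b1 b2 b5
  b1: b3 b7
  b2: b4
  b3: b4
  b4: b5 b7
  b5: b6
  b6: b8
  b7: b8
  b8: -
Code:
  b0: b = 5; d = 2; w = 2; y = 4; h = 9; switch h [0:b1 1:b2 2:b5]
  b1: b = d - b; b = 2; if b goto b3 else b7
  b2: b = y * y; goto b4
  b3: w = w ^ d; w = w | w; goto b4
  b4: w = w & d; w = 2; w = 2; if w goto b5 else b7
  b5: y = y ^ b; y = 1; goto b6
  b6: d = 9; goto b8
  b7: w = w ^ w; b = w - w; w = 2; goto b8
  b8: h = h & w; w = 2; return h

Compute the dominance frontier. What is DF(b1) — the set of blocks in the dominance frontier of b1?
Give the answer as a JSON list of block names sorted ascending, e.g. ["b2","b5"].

idom tree: b1←b0 b2←b0 b3←b1 b4←b0 b5←b0 b6←b5 b7←b0 b8←b0
Dom∩ at merges:
  b4: preds {b2,b3}: {b0,b2} ∩ {b0,b1,b3} = {b0}; idom=b0
  b5: preds {b0,b4}: {b0} ∩ {b0,b4} = {b0}; idom=b0
  b7: preds {b1,b4}: {b0,b1} ∩ {b0,b4} = {b0}; idom=b0
  b8: preds {b6,b7}: {b0,b5,b6} ∩ {b0,b7} = {b0}; idom=b0

DF walk-up:
  join b4 pred b2: b2 stop@b0
  join b4 pred b3: b3→b1 stop@b0
  join b5 pred b0: · stop@b0
  join b5 pred b4: b4 stop@b0
  join b7 pred b1: b1 stop@b0
  join b7 pred b4: b4 stop@b0
  join b8 pred b6: b6→b5 stop@b0
  join b8 pred b7: b7 stop@b0
  b0 → ∅
  b1 → {b4,b7}
  b2 → {b4}
  b3 → {b4}
  b4 → {b5,b7}
  b5 → {b8}
  b6 → {b8}
  b7 → {b8}
  b8 → ∅

DF(b1) = ["b4", "b7"]

Answer: ["b4", "b7"]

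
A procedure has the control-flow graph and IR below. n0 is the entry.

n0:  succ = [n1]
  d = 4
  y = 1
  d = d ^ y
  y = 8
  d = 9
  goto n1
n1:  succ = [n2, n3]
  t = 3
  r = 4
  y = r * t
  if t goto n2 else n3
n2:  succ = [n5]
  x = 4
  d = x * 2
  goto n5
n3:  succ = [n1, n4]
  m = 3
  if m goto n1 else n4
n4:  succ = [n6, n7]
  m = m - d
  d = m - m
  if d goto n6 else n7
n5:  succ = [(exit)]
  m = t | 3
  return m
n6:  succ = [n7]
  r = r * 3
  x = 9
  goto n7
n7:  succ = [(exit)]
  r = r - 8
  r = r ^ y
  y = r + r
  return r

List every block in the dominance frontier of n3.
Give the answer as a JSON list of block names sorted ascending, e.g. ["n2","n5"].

idom tree: n1←n0 n2←n1 n3←n1 n4←n3 n5←n2 n6←n4 n7←n4
Dom∩ at merges:
  n1: preds {n0,n3}: {n0} ∩ {n0,n1,n3} = {n0}; idom=n0
  n7: preds {n4,n6}: {n0,n1,n3,n4} ∩ {n0,n1,n3,n4,n6} = {n0,n1,n3,n4}; idom=n4

Frontier:
  join n1 pred n0: · stop@n0
  join n1 pred n3: n3→n1 stop@n0
  join n7 pred n4: · stop@n4
  join n7 pred n6: n6 stop@n4
  n0 → ∅
  n1 → {n1}
  n2 → ∅
  n3 → {n1}
  n4 → ∅
  n5 → ∅
  n6 → {n7}
  n7 → ∅

DF(n3) = ["n1"]

Answer: ["n1"]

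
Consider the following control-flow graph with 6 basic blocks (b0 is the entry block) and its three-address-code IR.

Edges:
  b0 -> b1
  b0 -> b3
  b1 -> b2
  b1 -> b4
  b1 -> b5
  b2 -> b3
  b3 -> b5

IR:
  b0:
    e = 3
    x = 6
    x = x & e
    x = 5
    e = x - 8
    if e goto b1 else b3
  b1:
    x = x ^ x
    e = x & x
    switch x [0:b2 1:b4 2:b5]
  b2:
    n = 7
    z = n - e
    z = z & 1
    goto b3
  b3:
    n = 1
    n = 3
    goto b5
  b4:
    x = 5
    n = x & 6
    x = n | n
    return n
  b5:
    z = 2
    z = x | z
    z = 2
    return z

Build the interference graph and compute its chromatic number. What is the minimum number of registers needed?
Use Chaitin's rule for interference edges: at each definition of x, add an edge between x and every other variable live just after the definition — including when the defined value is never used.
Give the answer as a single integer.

Per-block:
  b0: {e,x} / ∅
  b1: {e,x} / {x}
  b2: {n,z} / {e}
  b3: {n} / ∅
  b4: {n,x} / ∅
  b5: {z} / {x}

Liveness:
  live b0: ∅→{x}
  live b1: {x}→{e,x}
  live b2: {e,x}→{x}
  live b3: {x}→{x}
  live b4: ∅→∅
  live b5: {x}→∅

Conflict graph:
  e↔{n,x}
  n↔{e,x}
  x↔{e,n,z}
  z↔{x}

Chromatic number:
  clique {e,n,x} ⇒ need ≥ 3
  assign e→c1 n→c2 x→c0 z→c1 — no edge inside a register ⇒ χ ≤ 3
  χ = 3

Answer: 3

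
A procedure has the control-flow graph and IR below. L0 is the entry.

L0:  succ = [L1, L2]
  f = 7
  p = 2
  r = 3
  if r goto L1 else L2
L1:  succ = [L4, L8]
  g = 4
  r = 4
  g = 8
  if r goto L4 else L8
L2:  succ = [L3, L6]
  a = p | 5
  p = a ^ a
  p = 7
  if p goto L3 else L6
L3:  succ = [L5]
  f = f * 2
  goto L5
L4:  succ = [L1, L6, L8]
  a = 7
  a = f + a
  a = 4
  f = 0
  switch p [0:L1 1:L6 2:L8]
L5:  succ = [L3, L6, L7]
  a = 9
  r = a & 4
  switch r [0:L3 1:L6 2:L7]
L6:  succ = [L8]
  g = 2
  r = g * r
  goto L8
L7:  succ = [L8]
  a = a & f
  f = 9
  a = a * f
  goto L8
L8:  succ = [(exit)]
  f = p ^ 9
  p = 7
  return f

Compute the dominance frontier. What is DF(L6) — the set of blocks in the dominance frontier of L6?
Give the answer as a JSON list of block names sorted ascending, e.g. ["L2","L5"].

Answer: ["L8"]

Working:
idom tree: L1←L0 L2←L0 L3←L2 L4←L1 L5←L3 L6←L0 L7←L5 L8←L0
Dom∩ at merges:
  L1: preds {L0,L4}: {L0} ∩ {L0,L1,L4} = {L0}; idom=L0
  L3: preds {L2,L5}: {L0,L2} ∩ {L0,L2,L3,L5} = {L0,L2}; idom=L2
  L6: preds {L2,L4,L5}: {L0,L2} ∩ {L0,L1,L4} ∩ {L0,L2,L3,L5} = {L0}; idom=L0
  L8: preds {L1,L4,L6,L7}: {L0,L1} ∩ {L0,L1,L4} ∩ {L0,L6} ∩ {L0,L2,L3,L5,L7} = {L0}; idom=L0

DF derivation:
  join L1 pred L0: · stop@L0
  join L1 pred L4: L4→L1 stop@L0
  join L3 pred L2: · stop@L2
  join L3 pred L5: L5→L3 stop@L2
  join L6 pred L2: L2 stop@L0
  join L6 pred L4: L4→L1 stop@L0
  join L6 pred L5: L5→L3→L2 stop@L0
  join L8 pred L1: L1 stop@L0
  join L8 pred L4: L4→L1 stop@L0
  join L8 pred L6: L6 stop@L0
  join L8 pred L7: L7→L5→L3→L2 stop@L0
  DF(L0)=∅
  DF(L1)={L1,L6,L8}
  DF(L2)={L6,L8}
  DF(L3)={L3,L6,L8}
  DF(L4)={L1,L6,L8}
  DF(L5)={L3,L6,L8}
  DF(L6)={L8}
  DF(L7)={L8}
  DF(L8)=∅

DF(L6) = ["L8"]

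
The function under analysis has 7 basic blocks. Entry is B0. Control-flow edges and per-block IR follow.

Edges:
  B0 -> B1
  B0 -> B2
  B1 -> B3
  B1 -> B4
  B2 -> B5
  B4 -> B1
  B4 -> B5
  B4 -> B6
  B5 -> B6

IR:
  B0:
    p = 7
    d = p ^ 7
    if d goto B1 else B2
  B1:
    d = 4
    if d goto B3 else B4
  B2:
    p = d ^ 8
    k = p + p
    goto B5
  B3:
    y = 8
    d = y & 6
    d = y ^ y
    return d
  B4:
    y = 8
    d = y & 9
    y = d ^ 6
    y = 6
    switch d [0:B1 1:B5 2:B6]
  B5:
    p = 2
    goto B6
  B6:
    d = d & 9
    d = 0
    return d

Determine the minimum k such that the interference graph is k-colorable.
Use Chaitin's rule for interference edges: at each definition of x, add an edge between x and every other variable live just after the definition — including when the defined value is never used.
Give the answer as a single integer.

Answer: 2

Working:
Block summaries:
  B0 def {d,p} use ∅
  B1 def {d} use ∅
  B2 def {k,p} use {d}
  B3 def {d,y} use ∅
  B4 def {d,y} use ∅
  B5 def {p} use ∅
  B6 def {d} use {d}

Backward fixpoint:
  B0: in=∅ out={d}
  B1: in=∅ out=∅
  B2: in={d} out={d}
  B3: in=∅ out=∅
  B4: in=∅ out={d}
  B5: in={d} out={d}
  B6: in={d} out=∅

Conflict graph:
  d — {k,p,y}
  k — {d}
  p — {d}
  y — {d}

Chromatic number:
  {d,k} pairwise interfere (2-clique) ⇒ χ ≥ 2
  2-colouring: R0={d}  R1={k,p,y}
  χ = 2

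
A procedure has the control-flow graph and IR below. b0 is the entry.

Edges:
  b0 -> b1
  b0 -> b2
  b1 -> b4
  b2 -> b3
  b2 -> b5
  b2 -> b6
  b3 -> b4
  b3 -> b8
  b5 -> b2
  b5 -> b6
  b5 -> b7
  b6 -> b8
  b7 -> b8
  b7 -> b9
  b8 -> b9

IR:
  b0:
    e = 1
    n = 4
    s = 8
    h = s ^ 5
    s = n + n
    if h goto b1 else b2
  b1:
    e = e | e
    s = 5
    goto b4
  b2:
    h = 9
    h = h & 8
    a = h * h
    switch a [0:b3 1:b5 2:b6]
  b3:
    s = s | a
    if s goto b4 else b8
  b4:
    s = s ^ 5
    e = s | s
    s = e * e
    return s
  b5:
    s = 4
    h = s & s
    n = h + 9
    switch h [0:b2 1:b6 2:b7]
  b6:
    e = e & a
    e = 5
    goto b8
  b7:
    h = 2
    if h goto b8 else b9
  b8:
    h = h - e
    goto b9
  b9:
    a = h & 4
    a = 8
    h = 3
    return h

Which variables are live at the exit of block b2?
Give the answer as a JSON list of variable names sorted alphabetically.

Per-block:
  b0: def={e,h,n,s} ue=∅
  b1: def={e,s} ue={e}
  b2: def={a,h} ue=∅
  b3: def={s} ue={a,s}
  b4: def={e,s} ue={s}
  b5: def={h,n,s} ue=∅
  b6: def={e} ue={a,e}
  b7: def={h} ue=∅
  b8: def={h} ue={e,h}
  b9: def={a,h} ue={h}

Backward fixpoint:
  b0: in=∅ out={e,s}
  b1: in={e} out={s}
  b2: in={e,s} out={a,e,h,s}
  b3: in={a,e,h,s} out={e,h,s}
  b4: in={s} out=∅
  b5: in={a,e} out={a,e,h,s}
  b6: in={a,e,h} out={e,h}
  b7: in={e} out={e,h}
  b8: in={e,h} out={h}
  b9: in={h} out=∅

live-out(b2) = ["a", "e", "h", "s"]

Answer: ["a", "e", "h", "s"]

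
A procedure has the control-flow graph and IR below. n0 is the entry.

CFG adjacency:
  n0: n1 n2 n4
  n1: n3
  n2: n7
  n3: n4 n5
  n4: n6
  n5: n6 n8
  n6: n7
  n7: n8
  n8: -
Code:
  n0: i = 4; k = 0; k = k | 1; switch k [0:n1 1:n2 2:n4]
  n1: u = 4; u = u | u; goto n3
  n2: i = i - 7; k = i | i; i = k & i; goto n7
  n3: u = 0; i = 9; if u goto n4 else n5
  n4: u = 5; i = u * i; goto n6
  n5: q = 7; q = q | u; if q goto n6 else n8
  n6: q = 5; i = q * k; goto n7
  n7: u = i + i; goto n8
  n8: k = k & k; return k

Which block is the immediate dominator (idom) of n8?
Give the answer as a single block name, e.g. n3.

idom tree: n1←n0 n2←n0 n3←n1 n4←n0 n5←n3 n6←n0 n7←n0 n8←n0
Dom at joins:
  n4: preds {n0,n3}: {n0} ∩ {n0,n1,n3} = {n0}; idom=n0
  n6: preds {n4,n5}: {n0,n4} ∩ {n0,n1,n3,n5} = {n0}; idom=n0
  n7: preds {n2,n6}: {n0,n2} ∩ {n0,n6} = {n0}; idom=n0
  n8: preds {n5,n7}: {n0,n1,n3,n5} ∩ {n0,n7} = {n0}; idom=n0

idom(n8) = n0

Answer: n0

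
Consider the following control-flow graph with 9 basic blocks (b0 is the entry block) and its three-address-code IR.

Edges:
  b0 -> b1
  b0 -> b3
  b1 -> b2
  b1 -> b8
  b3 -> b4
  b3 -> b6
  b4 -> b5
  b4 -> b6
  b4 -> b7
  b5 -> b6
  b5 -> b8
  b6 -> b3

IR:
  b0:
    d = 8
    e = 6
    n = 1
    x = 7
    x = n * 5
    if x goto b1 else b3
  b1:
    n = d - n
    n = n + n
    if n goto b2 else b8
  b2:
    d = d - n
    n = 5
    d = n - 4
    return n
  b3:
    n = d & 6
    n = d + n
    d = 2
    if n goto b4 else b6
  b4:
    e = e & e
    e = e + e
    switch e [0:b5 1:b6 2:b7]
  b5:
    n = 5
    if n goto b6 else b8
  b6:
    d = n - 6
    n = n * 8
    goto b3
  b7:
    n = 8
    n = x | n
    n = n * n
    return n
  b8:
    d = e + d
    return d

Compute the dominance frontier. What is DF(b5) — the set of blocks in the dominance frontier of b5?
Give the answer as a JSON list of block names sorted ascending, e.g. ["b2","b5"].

Answer: ["b6", "b8"]

Derivation:
idom tree: b1←b0 b2←b1 b3←b0 b4←b3 b5←b4 b6←b3 b7←b4 b8←b0
Dom at joins:
  b3: preds {b0,b6}: {b0} ∩ {b0,b3,b6} = {b0}; idom=b0
  b6: preds {b3,b4,b5}: {b0,b3} ∩ {b0,b3,b4} ∩ {b0,b3,b4,b5} = {b0,b3}; idom=b3
  b8: preds {b1,b5}: {b0,b1} ∩ {b0,b3,b4,b5} = {b0}; idom=b0

Frontier:
  join b3 pred b0: · stop@b0
  join b3 pred b6: b6→b3 stop@b0
  join b6 pred b3: · stop@b3
  join b6 pred b4: b4 stop@b3
  join b6 pred b5: b5→b4 stop@b3
  join b8 pred b1: b1 stop@b0
  join b8 pred b5: b5→b4→b3 stop@b0
  b0 → ∅
  b1 → {b8}
  b2 → ∅
  b3 → {b3,b8}
  b4 → {b6,b8}
  b5 → {b6,b8}
  b6 → {b3}
  b7 → ∅
  b8 → ∅

DF(b5) = ["b6", "b8"]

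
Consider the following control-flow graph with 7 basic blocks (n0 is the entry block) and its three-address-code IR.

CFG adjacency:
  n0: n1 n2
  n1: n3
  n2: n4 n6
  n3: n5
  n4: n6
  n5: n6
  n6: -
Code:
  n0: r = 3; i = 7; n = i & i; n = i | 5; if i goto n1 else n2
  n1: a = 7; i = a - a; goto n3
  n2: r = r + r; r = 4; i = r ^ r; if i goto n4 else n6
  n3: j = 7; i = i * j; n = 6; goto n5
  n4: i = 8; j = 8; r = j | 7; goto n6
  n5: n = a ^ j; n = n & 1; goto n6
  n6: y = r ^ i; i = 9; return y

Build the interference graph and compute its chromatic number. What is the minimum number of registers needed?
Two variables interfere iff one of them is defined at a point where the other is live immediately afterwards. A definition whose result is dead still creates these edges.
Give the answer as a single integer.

def/use:
  n0: {i,n,r} / ∅
  n1: {a,i} / ∅
  n2: {i,r} / {r}
  n3: {i,j,n} / {i}
  n4: {i,j,r} / ∅
  n5: {n} / {a,j}
  n6: {i,y} / {i,r}

Live sets:
  live n0: ∅→{r}
  live n1: {r}→{a,i,r}
  live n2: {r}→{i,r}
  live n3: {a,i,r}→{a,i,j,r}
  live n4: ∅→{i,r}
  live n5: {a,i,j,r}→{i,r}
  live n6: {i,r}→∅

Interfere edges:
  a↔{i,j,n,r}
  i↔{a,j,n,r,y}
  j↔{a,i,n,r}
  n↔{a,i,j,r}
  r↔{a,i,j,n}
  y↔{i}

Registers:
  lower bound: {a,i,j,n,r} mutually conflict ⇒ χ ≥ 5
  5-colouring: R0={i}  R1={a,y}  R2={j}  R3={n}  R4={r}
  χ = 5

Answer: 5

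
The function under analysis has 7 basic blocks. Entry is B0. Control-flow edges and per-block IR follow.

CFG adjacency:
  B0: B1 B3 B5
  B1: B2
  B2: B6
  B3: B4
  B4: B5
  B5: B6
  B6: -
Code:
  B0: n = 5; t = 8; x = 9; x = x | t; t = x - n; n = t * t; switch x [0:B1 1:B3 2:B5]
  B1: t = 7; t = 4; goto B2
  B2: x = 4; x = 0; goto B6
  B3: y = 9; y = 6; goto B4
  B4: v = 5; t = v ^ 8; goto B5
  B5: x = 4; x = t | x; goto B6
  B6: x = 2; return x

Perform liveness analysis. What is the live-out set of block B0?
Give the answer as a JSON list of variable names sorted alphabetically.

Answer: ["t"]

Working:
Block summaries:
  B0 def {n,t,x} use ∅
  B1 def {t} use ∅
  B2 def {x} use ∅
  B3 def {y} use ∅
  B4 def {t,v} use ∅
  B5 def {x} use {t}
  B6 def {x} use ∅

Liveness:
  live B0: ∅→{t}
  live B1: ∅→∅
  live B2: ∅→∅
  live B3: ∅→∅
  live B4: ∅→{t}
  live B5: {t}→∅
  live B6: ∅→∅

live-out(B0) = ["t"]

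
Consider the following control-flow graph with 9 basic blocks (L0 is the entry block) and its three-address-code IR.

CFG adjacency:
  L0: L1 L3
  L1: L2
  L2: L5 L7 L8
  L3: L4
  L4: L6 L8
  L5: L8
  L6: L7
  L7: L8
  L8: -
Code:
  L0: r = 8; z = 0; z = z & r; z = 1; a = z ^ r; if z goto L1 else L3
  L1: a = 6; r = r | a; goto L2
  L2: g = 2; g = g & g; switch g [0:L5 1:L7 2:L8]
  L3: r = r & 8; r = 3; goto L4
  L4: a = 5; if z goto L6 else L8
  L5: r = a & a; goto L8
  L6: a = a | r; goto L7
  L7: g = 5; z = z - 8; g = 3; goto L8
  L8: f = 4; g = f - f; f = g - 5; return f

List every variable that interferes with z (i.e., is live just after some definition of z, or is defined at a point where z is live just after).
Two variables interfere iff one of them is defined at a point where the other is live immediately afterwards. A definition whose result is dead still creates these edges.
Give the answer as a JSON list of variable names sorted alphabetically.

Answer: ["a", "g", "r"]

Analysis:
Per-block:
  L0 def {a,r,z} use ∅
  L1 def {a,r} use {r}
  L2 def {g} use ∅
  L3 def {r} use {r}
  L4 def {a} use {z}
  L5 def {r} use {a}
  L6 def {a} use {a,r}
  L7 def {g,z} use {z}
  L8 def {f,g} use ∅

Live sets:
  L0: in=∅ out={r,z}
  L1: in={r,z} out={a,z}
  L2: in={a,z} out={a,z}
  L3: in={r,z} out={r,z}
  L4: in={r,z} out={a,r,z}
  L5: in={a} out=∅
  L6: in={a,r,z} out={z}
  L7: in={z} out=∅
  L8: in=∅ out=∅

Interfere edges:
  a: {g,r,z}
  f: ∅
  g: {a,z}
  r: {a,z}
  z: {a,g,r}

N(z) = ["a", "g", "r"]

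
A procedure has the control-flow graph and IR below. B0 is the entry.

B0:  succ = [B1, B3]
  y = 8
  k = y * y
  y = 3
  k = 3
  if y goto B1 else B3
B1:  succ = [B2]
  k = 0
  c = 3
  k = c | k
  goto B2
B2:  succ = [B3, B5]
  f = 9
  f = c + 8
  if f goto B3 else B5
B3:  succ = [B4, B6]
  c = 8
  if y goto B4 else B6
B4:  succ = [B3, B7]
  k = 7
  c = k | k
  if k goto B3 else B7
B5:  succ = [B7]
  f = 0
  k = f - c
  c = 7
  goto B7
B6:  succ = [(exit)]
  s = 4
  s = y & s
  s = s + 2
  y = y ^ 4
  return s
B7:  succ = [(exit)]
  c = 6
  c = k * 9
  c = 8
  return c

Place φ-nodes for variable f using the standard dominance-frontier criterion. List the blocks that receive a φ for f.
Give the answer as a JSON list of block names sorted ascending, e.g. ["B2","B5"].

Answer: ["B3", "B7"]

Derivation:
idom tree: B1←B0 B2←B1 B3←B0 B4←B3 B5←B2 B6←B3 B7←B0
Dom∩ at merges:
  B3: preds {B0,B2,B4}: {B0} ∩ {B0,B1,B2} ∩ {B0,B3,B4} = {B0}; idom=B0
  B7: preds {B4,B5}: {B0,B3,B4} ∩ {B0,B1,B2,B5} = {B0}; idom=B0

DF walk-up:
  B3←B0: walk · to B0
  B3←B2: walk B2→B1 to B0
  B3←B4: walk B4→B3 to B0
  B7←B4: walk B4→B3 to B0
  B7←B5: walk B5→B2→B1 to B0
  DF(B0)=∅
  DF(B1)={B3,B7}
  DF(B2)={B3,B7}
  DF(B3)={B3,B7}
  DF(B4)={B3,B7}
  DF(B5)={B7}
  DF(B6)=∅
  DF(B7)=∅

φ for f: defs {B2,B5}
  DF⁺ = {B3,B7}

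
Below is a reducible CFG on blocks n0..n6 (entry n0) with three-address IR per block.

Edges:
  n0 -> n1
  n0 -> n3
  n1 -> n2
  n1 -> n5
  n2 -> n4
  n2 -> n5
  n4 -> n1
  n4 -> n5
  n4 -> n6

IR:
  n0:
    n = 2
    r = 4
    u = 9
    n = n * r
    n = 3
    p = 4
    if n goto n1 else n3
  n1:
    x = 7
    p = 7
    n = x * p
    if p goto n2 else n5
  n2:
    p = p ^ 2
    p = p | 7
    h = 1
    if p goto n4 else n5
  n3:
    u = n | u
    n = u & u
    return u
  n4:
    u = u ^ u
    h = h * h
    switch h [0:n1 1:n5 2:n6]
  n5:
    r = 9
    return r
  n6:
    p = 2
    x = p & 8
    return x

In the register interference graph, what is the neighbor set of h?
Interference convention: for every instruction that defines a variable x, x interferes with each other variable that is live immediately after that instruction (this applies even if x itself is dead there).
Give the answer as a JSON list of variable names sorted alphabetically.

Answer: ["p", "u"]

Working:
Per-block:
  n0: {n,p,r,u} / ∅
  n1: {n,p,x} / ∅
  n2: {h,p} / {p}
  n3: {n,u} / {n,u}
  n4: {h,u} / {h,u}
  n5: {r} / ∅
  n6: {p,x} / ∅

Backward fixpoint:
  n0: in=∅ out={n,u}
  n1: in={u} out={p,u}
  n2: in={p,u} out={h,u}
  n3: in={n,u} out=∅
  n4: in={h,u} out={u}
  n5: in=∅ out=∅
  n6: in=∅ out=∅

Interfere edges:
  h — {p,u}
  n — {p,r,u}
  p — {h,n,u,x}
  r — {n,u}
  u — {h,n,p,r,x}
  x — {p,u}

N(h) = ["p", "u"]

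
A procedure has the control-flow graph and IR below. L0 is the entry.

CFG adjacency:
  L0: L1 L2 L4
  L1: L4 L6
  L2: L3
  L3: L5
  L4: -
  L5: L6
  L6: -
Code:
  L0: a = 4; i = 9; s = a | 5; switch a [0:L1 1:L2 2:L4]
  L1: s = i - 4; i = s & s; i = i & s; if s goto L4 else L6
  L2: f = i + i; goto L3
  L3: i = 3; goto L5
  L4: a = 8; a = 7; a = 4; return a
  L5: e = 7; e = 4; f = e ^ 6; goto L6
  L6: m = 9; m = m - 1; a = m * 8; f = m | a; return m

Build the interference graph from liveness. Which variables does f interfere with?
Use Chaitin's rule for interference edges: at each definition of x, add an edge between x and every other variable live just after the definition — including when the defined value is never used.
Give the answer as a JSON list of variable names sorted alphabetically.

Answer: ["m"]

Working:
def/use:
  L0: def={a,i,s} ue=∅
  L1: def={i,s} ue={i}
  L2: def={f} ue={i}
  L3: def={i} ue=∅
  L4: def={a} ue=∅
  L5: def={e,f} ue=∅
  L6: def={a,f,m} ue=∅

Liveness:
  L0 li=∅ lo={i}
  L1 li={i} lo=∅
  L2 li={i} lo=∅
  L3 li=∅ lo=∅
  L4 li=∅ lo=∅
  L5 li=∅ lo=∅
  L6 li=∅ lo=∅

Interference:
  a↔{i,m,s}
  e↔∅
  f↔{m}
  i↔{a,s}
  m↔{a,f}
  s↔{a,i}

N(f) = ["m"]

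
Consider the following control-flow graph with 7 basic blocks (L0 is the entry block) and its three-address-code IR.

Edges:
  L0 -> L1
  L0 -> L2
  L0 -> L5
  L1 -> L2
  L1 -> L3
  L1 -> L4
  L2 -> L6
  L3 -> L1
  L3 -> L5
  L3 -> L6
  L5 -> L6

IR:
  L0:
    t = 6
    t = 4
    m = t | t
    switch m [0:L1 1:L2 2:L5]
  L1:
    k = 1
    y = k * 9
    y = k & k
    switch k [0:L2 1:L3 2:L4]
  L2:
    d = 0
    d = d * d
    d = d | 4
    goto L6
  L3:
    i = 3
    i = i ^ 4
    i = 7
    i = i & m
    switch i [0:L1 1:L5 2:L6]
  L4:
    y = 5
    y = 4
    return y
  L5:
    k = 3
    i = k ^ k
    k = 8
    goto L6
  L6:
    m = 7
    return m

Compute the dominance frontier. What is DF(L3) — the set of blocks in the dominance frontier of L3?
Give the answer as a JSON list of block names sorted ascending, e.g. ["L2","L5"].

idom tree: L1←L0 L2←L0 L3←L1 L4←L1 L5←L0 L6←L0
Join-block Dom:
  L1: preds {L0,L3}: {L0} ∩ {L0,L1,L3} = {L0}; idom=L0
  L2: preds {L0,L1}: {L0} ∩ {L0,L1} = {L0}; idom=L0
  L5: preds {L0,L3}: {L0} ∩ {L0,L1,L3} = {L0}; idom=L0
  L6: preds {L2,L3,L5}: {L0,L2} ∩ {L0,L1,L3} ∩ {L0,L5} = {L0}; idom=L0

Frontier:
  join L1 pred L0: · stop@L0
  join L1 pred L3: L3→L1 stop@L0
  join L2 pred L0: · stop@L0
  join L2 pred L1: L1 stop@L0
  join L5 pred L0: · stop@L0
  join L5 pred L3: L3→L1 stop@L0
  join L6 pred L2: L2 stop@L0
  join L6 pred L3: L3→L1 stop@L0
  join L6 pred L5: L5 stop@L0
  L0 → ∅
  L1 → {L1,L2,L5,L6}
  L2 → {L6}
  L3 → {L1,L5,L6}
  L4 → ∅
  L5 → {L6}
  L6 → ∅

DF(L3) = ["L1", "L5", "L6"]

Answer: ["L1", "L5", "L6"]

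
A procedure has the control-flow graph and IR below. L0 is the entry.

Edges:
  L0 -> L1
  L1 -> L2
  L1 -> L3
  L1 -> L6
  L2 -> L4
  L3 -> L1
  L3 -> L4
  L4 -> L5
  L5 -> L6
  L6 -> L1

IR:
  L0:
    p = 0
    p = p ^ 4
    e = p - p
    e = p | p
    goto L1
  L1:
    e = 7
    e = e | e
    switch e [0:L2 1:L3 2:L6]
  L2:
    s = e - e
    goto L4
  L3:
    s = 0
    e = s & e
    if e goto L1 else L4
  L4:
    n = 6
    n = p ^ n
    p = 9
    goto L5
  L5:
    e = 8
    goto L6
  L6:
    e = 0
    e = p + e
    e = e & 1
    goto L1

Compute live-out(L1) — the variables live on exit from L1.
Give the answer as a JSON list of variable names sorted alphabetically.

Block summaries:
  L0: {e,p} / ∅
  L1: {e} / ∅
  L2: {s} / {e}
  L3: {e,s} / {e}
  L4: {n,p} / {p}
  L5: {e} / ∅
  L6: {e} / {p}

Backward fixpoint:
  L0: in=∅ out={p}
  L1: in={p} out={e,p}
  L2: in={e,p} out={p}
  L3: in={e,p} out={p}
  L4: in={p} out={p}
  L5: in={p} out={p}
  L6: in={p} out={p}

live-out(L1) = ["e", "p"]

Answer: ["e", "p"]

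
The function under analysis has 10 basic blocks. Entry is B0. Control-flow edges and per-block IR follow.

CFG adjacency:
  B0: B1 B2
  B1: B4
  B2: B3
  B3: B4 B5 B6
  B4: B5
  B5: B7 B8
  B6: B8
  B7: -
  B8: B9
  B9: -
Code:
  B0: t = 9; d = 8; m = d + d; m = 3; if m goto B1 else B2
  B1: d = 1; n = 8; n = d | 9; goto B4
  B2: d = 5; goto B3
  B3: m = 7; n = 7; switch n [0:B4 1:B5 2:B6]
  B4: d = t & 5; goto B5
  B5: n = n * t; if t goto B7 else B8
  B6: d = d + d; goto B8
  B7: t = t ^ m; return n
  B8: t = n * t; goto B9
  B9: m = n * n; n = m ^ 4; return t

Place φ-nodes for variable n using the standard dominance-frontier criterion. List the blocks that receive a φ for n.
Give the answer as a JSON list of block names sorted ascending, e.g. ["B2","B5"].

Answer: ["B4", "B5", "B8"]

Analysis:
idom tree: B1←B0 B2←B0 B3←B2 B4←B0 B5←B0 B6←B3 B7←B5 B8←B0 B9←B8
Dom at joins:
  B4: preds {B1,B3}: {B0,B1} ∩ {B0,B2,B3} = {B0}; idom=B0
  B5: preds {B3,B4}: {B0,B2,B3} ∩ {B0,B4} = {B0}; idom=B0
  B8: preds {B5,B6}: {B0,B5} ∩ {B0,B2,B3,B6} = {B0}; idom=B0

DF derivation:
  B4←B1: walk B1 to B0
  B4←B3: walk B3→B2 to B0
  B5←B3: walk B3→B2 to B0
  B5←B4: walk B4 to B0
  B8←B5: walk B5 to B0
  B8←B6: walk B6→B3→B2 to B0
  DF(B0)=∅
  DF(B1)={B4}
  DF(B2)={B4,B5,B8}
  DF(B3)={B4,B5,B8}
  DF(B4)={B5}
  DF(B5)={B8}
  DF(B6)={B8}
  DF(B7)=∅
  DF(B8)=∅
  DF(B9)=∅

φ for n: defs {B1,B3,B5,B9}
  DF⁺ = {B4,B5,B8}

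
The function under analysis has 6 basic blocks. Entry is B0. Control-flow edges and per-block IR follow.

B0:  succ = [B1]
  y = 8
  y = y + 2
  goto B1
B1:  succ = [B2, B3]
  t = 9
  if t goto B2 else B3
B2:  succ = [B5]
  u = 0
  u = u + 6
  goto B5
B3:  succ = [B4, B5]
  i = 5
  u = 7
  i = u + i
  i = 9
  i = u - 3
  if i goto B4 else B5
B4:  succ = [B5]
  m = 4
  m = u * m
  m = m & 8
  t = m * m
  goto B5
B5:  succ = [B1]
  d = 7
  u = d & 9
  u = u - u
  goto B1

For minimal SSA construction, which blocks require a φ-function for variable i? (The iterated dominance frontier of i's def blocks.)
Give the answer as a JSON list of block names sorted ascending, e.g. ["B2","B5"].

Answer: ["B1", "B5"]

Working:
idom tree: B1←B0 B2←B1 B3←B1 B4←B3 B5←B1
Dom∩ at merges:
  B1: preds {B0,B5}: {B0} ∩ {B0,B1,B5} = {B0}; idom=B0
  B5: preds {B2,B3,B4}: {B0,B1,B2} ∩ {B0,B1,B3} ∩ {B0,B1,B3,B4} = {B0,B1}; idom=B1

Frontier:
  B1←B0: walk · to B0
  B1←B5: walk B5→B1 to B0
  B5←B2: walk B2 to B1
  B5←B3: walk B3 to B1
  B5←B4: walk B4→B3 to B1
  DF(B0)=∅
  DF(B1)={B1}
  DF(B2)={B5}
  DF(B3)={B5}
  DF(B4)={B5}
  DF(B5)={B1}

φ for i: defs {B3}
  DF⁺ = {B1,B5}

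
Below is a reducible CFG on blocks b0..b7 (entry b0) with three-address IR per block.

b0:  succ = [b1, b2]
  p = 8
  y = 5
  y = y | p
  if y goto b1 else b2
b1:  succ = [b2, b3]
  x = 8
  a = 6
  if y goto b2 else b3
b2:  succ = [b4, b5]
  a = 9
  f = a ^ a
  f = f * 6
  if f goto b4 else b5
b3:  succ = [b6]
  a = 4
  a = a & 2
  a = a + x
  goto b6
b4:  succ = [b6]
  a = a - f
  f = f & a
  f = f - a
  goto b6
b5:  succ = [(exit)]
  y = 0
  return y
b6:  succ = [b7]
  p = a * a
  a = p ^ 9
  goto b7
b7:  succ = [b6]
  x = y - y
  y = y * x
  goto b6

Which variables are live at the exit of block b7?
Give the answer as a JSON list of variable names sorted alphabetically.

Per-block:
  b0 def {p,y} use ∅
  b1 def {a,x} use {y}
  b2 def {a,f} use ∅
  b3 def {a} use {x}
  b4 def {a,f} use {a,f}
  b5 def {y} use ∅
  b6 def {a,p} use {a}
  b7 def {x,y} use {y}

Backward fixpoint:
  b0 li=∅ lo={y}
  b1 li={y} lo={x,y}
  b2 li={y} lo={a,f,y}
  b3 li={x,y} lo={a,y}
  b4 li={a,f,y} lo={a,y}
  b5 li=∅ lo=∅
  b6 li={a,y} lo={a,y}
  b7 li={a,y} lo={a,y}

live-out(b7) = ["a", "y"]

Answer: ["a", "y"]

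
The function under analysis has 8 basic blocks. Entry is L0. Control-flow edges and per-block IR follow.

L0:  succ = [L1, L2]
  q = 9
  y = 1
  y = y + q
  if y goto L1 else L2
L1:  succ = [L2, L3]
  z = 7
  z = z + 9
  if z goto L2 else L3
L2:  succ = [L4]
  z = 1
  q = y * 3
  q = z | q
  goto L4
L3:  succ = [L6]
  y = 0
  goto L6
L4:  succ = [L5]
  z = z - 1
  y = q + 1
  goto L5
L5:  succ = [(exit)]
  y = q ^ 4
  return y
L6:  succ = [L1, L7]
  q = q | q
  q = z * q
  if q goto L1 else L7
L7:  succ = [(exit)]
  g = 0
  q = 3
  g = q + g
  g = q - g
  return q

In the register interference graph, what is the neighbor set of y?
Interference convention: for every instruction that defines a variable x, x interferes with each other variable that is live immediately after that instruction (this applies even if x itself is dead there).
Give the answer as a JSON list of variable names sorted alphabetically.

def/use:
  L0 def {q,y} use ∅
  L1 def {z} use ∅
  L2 def {q,z} use {y}
  L3 def {y} use ∅
  L4 def {y,z} use {q,z}
  L5 def {y} use {q}
  L6 def {q} use {q,z}
  L7 def {g,q} use ∅

Liveness:
  L0: in=∅ out={q,y}
  L1: in={q,y} out={q,y,z}
  L2: in={y} out={q,z}
  L3: in={q,z} out={q,y,z}
  L4: in={q,z} out={q}
  L5: in={q} out=∅
  L6: in={q,y,z} out={q,y}
  L7: in=∅ out=∅

Conflict graph:
  g — {q}
  q — {g,y,z}
  y — {q,z}
  z — {q,y}

N(y) = ["q", "z"]

Answer: ["q", "z"]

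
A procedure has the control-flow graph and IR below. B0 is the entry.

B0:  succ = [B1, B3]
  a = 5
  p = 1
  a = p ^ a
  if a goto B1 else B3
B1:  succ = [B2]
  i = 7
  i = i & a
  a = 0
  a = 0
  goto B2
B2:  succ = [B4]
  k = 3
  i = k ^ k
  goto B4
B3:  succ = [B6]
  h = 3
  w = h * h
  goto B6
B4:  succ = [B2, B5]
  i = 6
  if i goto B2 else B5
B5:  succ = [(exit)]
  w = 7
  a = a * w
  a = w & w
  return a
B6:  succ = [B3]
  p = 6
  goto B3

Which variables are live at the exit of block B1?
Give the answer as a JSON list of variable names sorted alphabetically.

def/use:
  B0: def={a,p} ue=∅
  B1: def={a,i} ue={a}
  B2: def={i,k} ue=∅
  B3: def={h,w} ue=∅
  B4: def={i} ue=∅
  B5: def={a,w} ue={a}
  B6: def={p} ue=∅

Live sets:
  live B0: ∅→{a}
  live B1: {a}→{a}
  live B2: {a}→{a}
  live B3: ∅→∅
  live B4: {a}→{a}
  live B5: {a}→∅
  live B6: ∅→∅

live-out(B1) = ["a"]

Answer: ["a"]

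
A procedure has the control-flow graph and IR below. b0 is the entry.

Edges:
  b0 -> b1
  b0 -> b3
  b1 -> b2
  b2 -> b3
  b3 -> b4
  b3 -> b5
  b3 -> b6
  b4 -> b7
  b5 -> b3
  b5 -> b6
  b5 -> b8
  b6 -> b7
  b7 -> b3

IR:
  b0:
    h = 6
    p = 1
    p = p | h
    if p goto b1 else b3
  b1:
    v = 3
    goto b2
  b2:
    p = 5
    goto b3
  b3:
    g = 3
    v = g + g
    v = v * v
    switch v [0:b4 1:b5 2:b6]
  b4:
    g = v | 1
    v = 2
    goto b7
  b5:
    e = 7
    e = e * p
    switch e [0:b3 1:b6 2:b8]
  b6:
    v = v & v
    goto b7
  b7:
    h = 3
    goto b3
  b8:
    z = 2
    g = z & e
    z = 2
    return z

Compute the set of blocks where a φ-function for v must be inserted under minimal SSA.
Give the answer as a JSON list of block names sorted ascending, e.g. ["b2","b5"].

Answer: ["b3", "b7"]

Working:
idom tree: b1←b0 b2←b1 b3←b0 b4←b3 b5←b3 b6←b3 b7←b3 b8←b5
Join-block Dom:
  b3: preds {b0,b2,b5,b7}: {b0} ∩ {b0,b1,b2} ∩ {b0,b3,b5} ∩ {b0,b3,b7} = {b0}; idom=b0
  b6: preds {b3,b5}: {b0,b3} ∩ {b0,b3,b5} = {b0,b3}; idom=b3
  b7: preds {b4,b6}: {b0,b3,b4} ∩ {b0,b3,b6} = {b0,b3}; idom=b3

DF walk-up:
  join b3 pred b0: · stop@b0
  join b3 pred b2: b2→b1 stop@b0
  join b3 pred b5: b5→b3 stop@b0
  join b3 pred b7: b7→b3 stop@b0
  join b6 pred b3: · stop@b3
  join b6 pred b5: b5 stop@b3
  join b7 pred b4: b4 stop@b3
  join b7 pred b6: b6 stop@b3
  b0 → ∅
  b1 → {b3}
  b2 → {b3}
  b3 → {b3}
  b4 → {b7}
  b5 → {b3,b6}
  b6 → {b7}
  b7 → {b3}
  b8 → ∅

φ for v: defs {b1,b3,b4,b6}
  DF⁺ = {b3,b7}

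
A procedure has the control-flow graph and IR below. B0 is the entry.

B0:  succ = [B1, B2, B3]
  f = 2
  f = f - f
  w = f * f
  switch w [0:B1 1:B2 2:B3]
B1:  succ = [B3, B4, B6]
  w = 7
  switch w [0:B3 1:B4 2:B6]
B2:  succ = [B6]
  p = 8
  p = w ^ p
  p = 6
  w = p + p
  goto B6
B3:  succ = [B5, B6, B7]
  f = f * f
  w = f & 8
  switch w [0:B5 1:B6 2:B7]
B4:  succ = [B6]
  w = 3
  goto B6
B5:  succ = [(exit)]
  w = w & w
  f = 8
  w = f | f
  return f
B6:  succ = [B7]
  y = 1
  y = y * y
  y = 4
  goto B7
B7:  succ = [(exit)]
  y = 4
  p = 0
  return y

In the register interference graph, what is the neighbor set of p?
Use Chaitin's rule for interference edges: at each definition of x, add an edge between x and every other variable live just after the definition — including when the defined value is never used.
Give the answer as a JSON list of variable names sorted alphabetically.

Answer: ["w", "y"]

Working:
Block summaries:
  B0: def={f,w} ue=∅
  B1: def={w} ue=∅
  B2: def={p,w} ue={w}
  B3: def={f,w} ue={f}
  B4: def={w} ue=∅
  B5: def={f,w} ue={w}
  B6: def={y} ue=∅
  B7: def={p,y} ue=∅

Backward fixpoint:
  B0: in=∅ out={f,w}
  B1: in={f} out={f}
  B2: in={w} out=∅
  B3: in={f} out={w}
  B4: in=∅ out=∅
  B5: in={w} out=∅
  B6: in=∅ out=∅
  B7: in=∅ out=∅

Interfere edges:
  f — {w}
  p — {w,y}
  w — {f,p}
  y — {p}

N(p) = ["w", "y"]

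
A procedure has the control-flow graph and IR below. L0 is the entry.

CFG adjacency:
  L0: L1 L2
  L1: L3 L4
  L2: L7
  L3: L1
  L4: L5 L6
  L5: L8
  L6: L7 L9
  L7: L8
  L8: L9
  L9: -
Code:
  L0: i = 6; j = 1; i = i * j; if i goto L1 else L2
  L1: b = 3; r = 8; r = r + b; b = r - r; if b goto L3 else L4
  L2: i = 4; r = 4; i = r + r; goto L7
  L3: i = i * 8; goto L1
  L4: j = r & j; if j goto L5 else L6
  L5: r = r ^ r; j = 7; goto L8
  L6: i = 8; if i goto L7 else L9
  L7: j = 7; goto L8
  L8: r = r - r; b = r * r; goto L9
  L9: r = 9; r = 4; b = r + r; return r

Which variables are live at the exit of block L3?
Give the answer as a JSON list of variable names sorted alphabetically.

Answer: ["i", "j"]

Working:
def/use:
  L0: def={i,j} ue=∅
  L1: def={b,r} ue=∅
  L2: def={i,r} ue=∅
  L3: def={i} ue={i}
  L4: def={j} ue={j,r}
  L5: def={j,r} ue={r}
  L6: def={i} ue=∅
  L7: def={j} ue=∅
  L8: def={b,r} ue={r}
  L9: def={b,r} ue=∅

Backward fixpoint:
  L0 li=∅ lo={i,j}
  L1 li={i,j} lo={i,j,r}
  L2 li=∅ lo={r}
  L3 li={i,j} lo={i,j}
  L4 li={j,r} lo={r}
  L5 li={r} lo={r}
  L6 li={r} lo={r}
  L7 li={r} lo={r}
  L8 li={r} lo=∅
  L9 li=∅ lo=∅

live-out(L3) = ["i", "j"]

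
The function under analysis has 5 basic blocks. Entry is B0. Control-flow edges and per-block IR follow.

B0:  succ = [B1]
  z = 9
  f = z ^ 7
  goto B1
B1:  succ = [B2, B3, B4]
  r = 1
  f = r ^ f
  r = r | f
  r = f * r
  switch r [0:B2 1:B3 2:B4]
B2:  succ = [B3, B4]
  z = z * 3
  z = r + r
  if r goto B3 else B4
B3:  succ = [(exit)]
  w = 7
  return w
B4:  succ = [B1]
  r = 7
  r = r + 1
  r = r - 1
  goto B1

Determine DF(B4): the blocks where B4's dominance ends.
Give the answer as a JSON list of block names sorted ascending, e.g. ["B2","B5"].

Answer: ["B1"]

Working:
idom tree: B1←B0 B2←B1 B3←B1 B4←B1
Dom∩ at merges:
  B1: preds {B0,B4}: {B0} ∩ {B0,B1,B4} = {B0}; idom=B0
  B3: preds {B1,B2}: {B0,B1} ∩ {B0,B1,B2} = {B0,B1}; idom=B1
  B4: preds {B1,B2}: {B0,B1} ∩ {B0,B1,B2} = {B0,B1}; idom=B1

DF walk-up:
  B1←B0: walk · to B0
  B1←B4: walk B4→B1 to B0
  B3←B1: walk · to B1
  B3←B2: walk B2 to B1
  B4←B1: walk · to B1
  B4←B2: walk B2 to B1
  B0 → ∅
  B1 → {B1}
  B2 → {B3,B4}
  B3 → ∅
  B4 → {B1}

DF(B4) = ["B1"]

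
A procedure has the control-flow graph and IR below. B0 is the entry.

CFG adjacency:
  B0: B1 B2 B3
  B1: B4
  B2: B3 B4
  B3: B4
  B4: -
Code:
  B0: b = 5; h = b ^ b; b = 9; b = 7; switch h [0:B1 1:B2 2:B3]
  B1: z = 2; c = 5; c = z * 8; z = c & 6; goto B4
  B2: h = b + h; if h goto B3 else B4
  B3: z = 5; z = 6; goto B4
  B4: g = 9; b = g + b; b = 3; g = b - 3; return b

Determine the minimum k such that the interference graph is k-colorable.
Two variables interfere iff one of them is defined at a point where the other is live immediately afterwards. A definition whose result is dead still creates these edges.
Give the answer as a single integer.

Answer: 3

Analysis:
Block summaries:
  B0: {b,h} / ∅
  B1: {c,z} / ∅
  B2: {h} / {b,h}
  B3: {z} / ∅
  B4: {b,g} / {b}

Live sets:
  B0: in=∅ out={b,h}
  B1: in={b} out={b}
  B2: in={b,h} out={b}
  B3: in={b} out={b}
  B4: in={b} out=∅

Conflict graph:
  b — {c,g,h,z}
  c — {b,z}
  g — {b}
  h — {b}
  z — {b,c}

Colouring:
  {b,c,z} pairwise interfere (3-clique) ⇒ χ ≥ 3
  3-colouring: r0={b}  r1={c,g,h}  r2={z}
  χ = 3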